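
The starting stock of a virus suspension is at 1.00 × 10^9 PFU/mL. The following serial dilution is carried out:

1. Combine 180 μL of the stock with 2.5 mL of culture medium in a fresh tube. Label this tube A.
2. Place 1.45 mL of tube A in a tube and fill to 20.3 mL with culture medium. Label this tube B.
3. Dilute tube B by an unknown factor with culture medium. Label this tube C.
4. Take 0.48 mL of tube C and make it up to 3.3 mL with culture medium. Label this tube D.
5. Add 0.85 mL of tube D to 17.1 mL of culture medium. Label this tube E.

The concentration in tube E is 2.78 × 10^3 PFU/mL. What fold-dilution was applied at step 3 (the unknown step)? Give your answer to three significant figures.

Step 1: 180 μL + 2.5 mL = 2680 μL total → factor 2680/180 = 14.889
Step 2: 1.45 mL brought to 20.3 mL → factor 20.3/1.45 = 14
Step 3: unknown factor x
Step 4: 0.48 mL brought to 3.3 mL → factor 3.3/0.48 = 6.875
Step 5: 0.85 mL + 17.1 mL = 17.95 mL total → factor 17.95/0.85 = 21.118
Product of known-step factors = 30263
Overall factor = 1.00 × 10^9 PFU/mL / (2.78 × 10^3 PFU/mL) = 3.5971 × 10^5
x = 3.5971 × 10^5 / 30263 = 11.9

11.9-fold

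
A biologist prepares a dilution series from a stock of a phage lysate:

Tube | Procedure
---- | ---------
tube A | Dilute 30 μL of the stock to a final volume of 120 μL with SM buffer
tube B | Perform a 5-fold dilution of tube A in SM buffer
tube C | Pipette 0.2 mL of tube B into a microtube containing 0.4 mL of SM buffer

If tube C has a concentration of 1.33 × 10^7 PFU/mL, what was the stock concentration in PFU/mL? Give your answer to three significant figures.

Step 1: 30 μL brought to 120 μL → factor 120/30 = 4
Step 2: 5-fold → factor 5
Step 3: 0.2 mL + 0.4 mL = 0.6 mL total → factor 0.6/0.2 = 3
Overall dilution factor = 4 × 5 × 3 = 60
Stock = 1.33 × 10^7 PFU/mL × 60 = 7.98 × 10^8 PFU/mL

7.98 × 10^8 PFU/mL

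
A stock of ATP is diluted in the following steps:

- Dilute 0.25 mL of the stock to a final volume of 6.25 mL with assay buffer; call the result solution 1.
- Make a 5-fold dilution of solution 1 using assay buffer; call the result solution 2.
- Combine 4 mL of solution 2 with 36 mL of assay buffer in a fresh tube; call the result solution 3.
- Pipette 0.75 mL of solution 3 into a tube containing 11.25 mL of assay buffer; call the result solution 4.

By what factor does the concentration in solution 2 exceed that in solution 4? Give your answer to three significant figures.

Step 1: 0.25 mL brought to 6.25 mL → factor 6.25/0.25 = 25
Step 2: 5-fold → factor 5
Step 3: 4 mL + 36 mL = 40 mL total → factor 40/4 = 10
Step 4: 0.75 mL + 11.25 mL = 12 mL total → factor 12/0.75 = 16
Dilution factor to solution 2 = 125; to solution 4 = 20000
[solution 2]/[solution 4] = (factor to solution 4)/(factor to solution 2) = 20000/125 = 160

160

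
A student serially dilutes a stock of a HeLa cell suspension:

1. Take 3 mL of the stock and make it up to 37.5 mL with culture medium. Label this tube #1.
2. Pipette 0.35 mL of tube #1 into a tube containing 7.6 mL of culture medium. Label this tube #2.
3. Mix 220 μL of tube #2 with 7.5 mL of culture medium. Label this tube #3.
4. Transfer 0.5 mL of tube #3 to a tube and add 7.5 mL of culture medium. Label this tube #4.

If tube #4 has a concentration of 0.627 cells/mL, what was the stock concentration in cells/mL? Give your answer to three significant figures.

1.00 × 10^5 cells/mL

Step 1: 3 mL brought to 37.5 mL → factor 37.5/3 = 12.5
Step 2: 0.35 mL + 7.6 mL = 7.95 mL total → factor 7.95/0.35 = 22.714
Step 3: 220 μL + 7.5 mL = 7720 μL total → factor 7720/220 = 35.091
Step 4: 0.5 mL + 7.5 mL = 8 mL total → factor 8/0.5 = 16
Overall dilution factor = 12.5 × 22.714 × 35.091 × 16 = 1.5941 × 10^5
Stock = 0.627 cells/mL × 1.5941 × 10^5 = 1.00 × 10^5 cells/mL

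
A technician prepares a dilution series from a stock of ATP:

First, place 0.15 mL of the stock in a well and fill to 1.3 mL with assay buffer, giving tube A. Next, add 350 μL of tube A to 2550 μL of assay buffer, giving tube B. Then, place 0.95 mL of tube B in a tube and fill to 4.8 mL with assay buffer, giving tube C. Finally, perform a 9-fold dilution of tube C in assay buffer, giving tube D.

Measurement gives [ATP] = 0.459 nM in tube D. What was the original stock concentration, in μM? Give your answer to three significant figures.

1.50 μM

Step 1: 0.15 mL brought to 1.3 mL → factor 1.3/0.15 = 8.6667
Step 2: 350 μL + 2550 μL = 2900 μL total → factor 2900/350 = 8.2857
Step 3: 0.95 mL brought to 4.8 mL → factor 4.8/0.95 = 5.0526
Step 4: 9-fold → factor 9
Overall dilution factor = 8.6667 × 8.2857 × 5.0526 × 9 = 3265.4
Stock = 0.459 nM × 3265.4 = 1499 nM = 1.50 μM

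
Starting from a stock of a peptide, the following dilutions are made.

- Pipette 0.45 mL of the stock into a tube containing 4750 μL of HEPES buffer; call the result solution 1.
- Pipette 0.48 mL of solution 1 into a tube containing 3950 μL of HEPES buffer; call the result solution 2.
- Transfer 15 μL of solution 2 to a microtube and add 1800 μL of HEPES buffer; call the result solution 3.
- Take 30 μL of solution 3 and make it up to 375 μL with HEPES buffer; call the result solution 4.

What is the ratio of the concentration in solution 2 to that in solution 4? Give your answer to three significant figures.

Step 1: 0.45 mL + 4750 μL = 5.2 mL total → factor 5.2/0.45 = 11.556
Step 2: 0.48 mL + 3950 μL = 4.43 mL total → factor 4.43/0.48 = 9.2292
Step 3: 15 μL + 1800 μL = 1815 μL total → factor 1815/15 = 121
Step 4: 30 μL brought to 375 μL → factor 375/30 = 12.5
Dilution factor to solution 2 = 106.65; to solution 4 = 1.6131 × 10^5
[solution 2]/[solution 4] = (factor to solution 4)/(factor to solution 2) = 1.6131 × 10^5/106.65 = 1.51 × 10^3

1.51 × 10^3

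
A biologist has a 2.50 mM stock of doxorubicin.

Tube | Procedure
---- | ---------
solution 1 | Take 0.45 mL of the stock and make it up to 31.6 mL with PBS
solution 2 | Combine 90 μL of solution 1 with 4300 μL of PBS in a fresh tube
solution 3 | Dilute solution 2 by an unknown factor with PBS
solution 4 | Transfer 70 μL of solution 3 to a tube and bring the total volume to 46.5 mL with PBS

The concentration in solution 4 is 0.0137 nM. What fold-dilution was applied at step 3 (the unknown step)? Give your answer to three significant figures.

80.2-fold

Step 1: 0.45 mL brought to 31.6 mL → factor 31.6/0.45 = 70.222
Step 2: 90 μL + 4300 μL = 4390 μL total → factor 4390/90 = 48.778
Step 3: unknown factor x
Step 4: 70 μL brought to 46.5 mL → factor 46500/70 = 664.29
Product of known-step factors = 2.2754 × 10^6
Overall factor = 2.50 mM / (0.0137 nM) = 1.8248 × 10^8
x = 1.8248 × 10^8 / 2.2754 × 10^6 = 80.2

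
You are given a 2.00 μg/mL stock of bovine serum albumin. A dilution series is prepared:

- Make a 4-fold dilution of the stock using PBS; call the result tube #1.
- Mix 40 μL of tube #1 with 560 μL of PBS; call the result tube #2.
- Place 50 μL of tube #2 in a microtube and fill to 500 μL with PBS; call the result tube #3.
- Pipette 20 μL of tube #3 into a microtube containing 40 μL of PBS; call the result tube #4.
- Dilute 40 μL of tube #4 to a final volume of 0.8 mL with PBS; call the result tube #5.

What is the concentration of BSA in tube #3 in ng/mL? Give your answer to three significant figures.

3.33 ng/mL

Step 1: 4-fold → factor 4
Step 2: 40 μL + 560 μL = 600 μL total → factor 600/40 = 15
Step 3: 50 μL brought to 500 μL → factor 500/50 = 10
Dilution factor through tube #3 = 4 × 15 × 10 = 600
[tube #3] = 2.00 μg/mL / 600 = 0.003333 μg/mL = 3.33 ng/mL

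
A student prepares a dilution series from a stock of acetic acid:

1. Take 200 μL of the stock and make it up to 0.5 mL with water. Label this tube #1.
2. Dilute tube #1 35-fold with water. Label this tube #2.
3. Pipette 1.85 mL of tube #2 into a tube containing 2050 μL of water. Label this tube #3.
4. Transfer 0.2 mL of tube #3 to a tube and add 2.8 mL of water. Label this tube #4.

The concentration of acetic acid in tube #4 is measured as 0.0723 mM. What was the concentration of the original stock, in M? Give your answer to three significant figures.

0.200 M

Step 1: 200 μL brought to 0.5 mL → factor 500/200 = 2.5
Step 2: 35-fold → factor 35
Step 3: 1.85 mL + 2050 μL = 3.9 mL total → factor 3.9/1.85 = 2.1081
Step 4: 0.2 mL + 2.8 mL = 3 mL total → factor 3/0.2 = 15
Overall dilution factor = 2.5 × 35 × 2.1081 × 15 = 2766.9
Stock = 0.0723 mM × 2766.9 = 200.0 mM = 0.200 M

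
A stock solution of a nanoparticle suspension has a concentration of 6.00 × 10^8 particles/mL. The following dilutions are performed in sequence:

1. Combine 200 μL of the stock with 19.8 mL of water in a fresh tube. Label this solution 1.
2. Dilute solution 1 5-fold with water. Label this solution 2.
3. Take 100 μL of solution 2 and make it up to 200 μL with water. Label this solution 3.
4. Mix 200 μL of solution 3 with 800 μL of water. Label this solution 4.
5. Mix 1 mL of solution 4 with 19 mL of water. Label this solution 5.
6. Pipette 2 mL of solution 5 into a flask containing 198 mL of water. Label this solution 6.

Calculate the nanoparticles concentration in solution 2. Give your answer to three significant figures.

1.20 × 10^6 particles/mL

Step 1: 200 μL + 19.8 mL = 20000 μL total → factor 20000/200 = 100
Step 2: 5-fold → factor 5
Dilution factor through solution 2 = 100 × 5 = 500
[solution 2] = 6.00 × 10^8 particles/mL / 500 = 1.20 × 10^6 particles/mL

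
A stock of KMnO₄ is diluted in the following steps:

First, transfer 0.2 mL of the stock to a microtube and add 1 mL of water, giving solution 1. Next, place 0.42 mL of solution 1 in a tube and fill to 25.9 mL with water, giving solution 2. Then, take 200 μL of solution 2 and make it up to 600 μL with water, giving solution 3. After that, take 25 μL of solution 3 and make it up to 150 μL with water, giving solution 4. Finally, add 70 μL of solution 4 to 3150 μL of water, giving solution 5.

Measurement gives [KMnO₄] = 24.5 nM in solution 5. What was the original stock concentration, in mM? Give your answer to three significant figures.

7.51 mM

Step 1: 0.2 mL + 1 mL = 1.2 mL total → factor 1.2/0.2 = 6
Step 2: 0.42 mL brought to 25.9 mL → factor 25.9/0.42 = 61.667
Step 3: 200 μL brought to 600 μL → factor 600/200 = 3
Step 4: 25 μL brought to 150 μL → factor 150/25 = 6
Step 5: 70 μL + 3150 μL = 3220 μL total → factor 3220/70 = 46
Overall dilution factor = 6 × 61.667 × 3 × 6 × 46 = 3.0636 × 10^5
Stock = 24.5 nM × 3.0636 × 10^5 = 7.506 × 10^6 nM = 7.51 mM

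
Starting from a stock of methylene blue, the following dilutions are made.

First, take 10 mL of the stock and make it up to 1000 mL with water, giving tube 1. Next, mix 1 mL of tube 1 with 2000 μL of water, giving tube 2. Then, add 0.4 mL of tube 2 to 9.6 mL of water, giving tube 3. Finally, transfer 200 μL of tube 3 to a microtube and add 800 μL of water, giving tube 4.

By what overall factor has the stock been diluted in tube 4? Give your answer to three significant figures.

Step 1: 10 mL brought to 1000 mL → factor 1000/10 = 100
Step 2: 1 mL + 2000 μL = 3 mL total → factor 3/1 = 3
Step 3: 0.4 mL + 9.6 mL = 10 mL total → factor 10/0.4 = 25
Step 4: 200 μL + 800 μL = 1000 μL total → factor 1000/200 = 5
Overall dilution factor = 100 × 3 × 25 × 5 = 37500

3.75 × 10^4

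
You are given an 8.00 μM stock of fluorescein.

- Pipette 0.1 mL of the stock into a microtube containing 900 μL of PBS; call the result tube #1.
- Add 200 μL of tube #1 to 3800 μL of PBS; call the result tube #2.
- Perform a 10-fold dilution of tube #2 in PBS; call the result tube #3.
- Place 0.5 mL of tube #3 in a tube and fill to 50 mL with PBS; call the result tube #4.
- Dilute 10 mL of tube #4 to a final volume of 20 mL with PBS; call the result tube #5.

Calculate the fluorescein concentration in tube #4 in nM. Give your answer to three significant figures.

0.0400 nM

Step 1: 0.1 mL + 900 μL = 1 mL total → factor 1/0.1 = 10
Step 2: 200 μL + 3800 μL = 4000 μL total → factor 4000/200 = 20
Step 3: 10-fold → factor 10
Step 4: 0.5 mL brought to 50 mL → factor 50/0.5 = 100
Dilution factor through tube #4 = 10 × 20 × 10 × 100 = 2 × 10^5
[tube #4] = 8.00 μM / 2 × 10^5 = 4.000 × 10^-5 μM = 0.0400 nM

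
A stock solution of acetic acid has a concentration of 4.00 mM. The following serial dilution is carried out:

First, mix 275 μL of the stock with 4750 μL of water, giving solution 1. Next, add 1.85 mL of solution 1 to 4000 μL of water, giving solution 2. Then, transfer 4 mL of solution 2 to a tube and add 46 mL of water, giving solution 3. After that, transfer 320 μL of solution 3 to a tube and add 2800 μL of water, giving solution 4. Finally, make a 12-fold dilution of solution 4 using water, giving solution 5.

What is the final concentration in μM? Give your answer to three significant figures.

Step 1: 275 μL + 4750 μL = 5025 μL total → factor 5025/275 = 18.273
Step 2: 1.85 mL + 4000 μL = 5.85 mL total → factor 5.85/1.85 = 3.1622
Step 3: 4 mL + 46 mL = 50 mL total → factor 50/4 = 12.5
Step 4: 320 μL + 2800 μL = 3120 μL total → factor 3120/320 = 9.75
Step 5: 12-fold → factor 12
Overall dilution factor = 18.273 × 3.1622 × 12.5 × 9.75 × 12 = 84505
Final = 4.00 mM / 84505 = 4.733 × 10^-5 mM = 0.0473 μM

0.0473 μM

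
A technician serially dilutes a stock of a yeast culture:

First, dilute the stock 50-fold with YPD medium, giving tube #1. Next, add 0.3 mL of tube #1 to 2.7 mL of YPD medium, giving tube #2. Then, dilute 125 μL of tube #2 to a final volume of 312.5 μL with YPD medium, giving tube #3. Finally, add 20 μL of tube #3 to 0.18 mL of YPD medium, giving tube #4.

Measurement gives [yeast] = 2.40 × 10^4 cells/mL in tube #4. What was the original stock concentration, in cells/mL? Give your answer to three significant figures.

Step 1: 50-fold → factor 50
Step 2: 0.3 mL + 2.7 mL = 3 mL total → factor 3/0.3 = 10
Step 3: 125 μL brought to 312.5 μL → factor 312.5/125 = 2.5
Step 4: 20 μL + 0.18 mL = 200 μL total → factor 200/20 = 10
Overall dilution factor = 50 × 10 × 2.5 × 10 = 12500
Stock = 2.40 × 10^4 cells/mL × 12500 = 3.00 × 10^8 cells/mL

3.00 × 10^8 cells/mL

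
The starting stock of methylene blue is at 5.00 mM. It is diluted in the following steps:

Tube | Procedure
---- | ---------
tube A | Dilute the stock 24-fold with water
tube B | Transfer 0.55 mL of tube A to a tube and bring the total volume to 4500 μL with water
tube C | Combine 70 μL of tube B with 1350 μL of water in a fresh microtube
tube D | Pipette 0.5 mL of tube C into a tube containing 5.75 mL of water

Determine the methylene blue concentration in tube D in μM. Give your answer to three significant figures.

0.100 μM

Step 1: 24-fold → factor 24
Step 2: 0.55 mL brought to 4500 μL → factor 4.5/0.55 = 8.1818
Step 3: 70 μL + 1350 μL = 1420 μL total → factor 1420/70 = 20.286
Step 4: 0.5 mL + 5.75 mL = 6.25 mL total → factor 6.25/0.5 = 12.5
Overall dilution factor = 24 × 8.1818 × 20.286 × 12.5 = 49792
Final = 5.00 mM / 49792 = 0.0001004 mM = 0.100 μM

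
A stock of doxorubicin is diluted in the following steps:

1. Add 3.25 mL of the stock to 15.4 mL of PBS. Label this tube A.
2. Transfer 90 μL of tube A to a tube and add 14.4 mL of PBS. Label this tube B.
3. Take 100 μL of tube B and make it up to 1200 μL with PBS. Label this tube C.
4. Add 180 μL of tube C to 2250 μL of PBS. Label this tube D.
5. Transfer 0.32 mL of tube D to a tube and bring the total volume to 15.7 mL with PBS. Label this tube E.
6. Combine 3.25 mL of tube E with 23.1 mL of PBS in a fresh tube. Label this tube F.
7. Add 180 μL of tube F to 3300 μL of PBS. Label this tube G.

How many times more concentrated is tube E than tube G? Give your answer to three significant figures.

157

Step 1: 3.25 mL + 15.4 mL = 18.65 mL total → factor 18.65/3.25 = 5.7385
Step 2: 90 μL + 14.4 mL = 14490 μL total → factor 14490/90 = 161
Step 3: 100 μL brought to 1200 μL → factor 1200/100 = 12
Step 4: 180 μL + 2250 μL = 2430 μL total → factor 2430/180 = 13.5
Step 5: 0.32 mL brought to 15.7 mL → factor 15.7/0.32 = 49.062
Step 6: 3.25 mL + 23.1 mL = 26.35 mL total → factor 26.35/3.25 = 8.1077
Step 7: 180 μL + 3300 μL = 3480 μL total → factor 3480/180 = 19.333
Dilution factor to tube E = 7.3432 × 10^6; to tube G = 1.151 × 10^9
[tube E]/[tube G] = (factor to tube G)/(factor to tube E) = 1.151 × 10^9/7.3432 × 10^6 = 157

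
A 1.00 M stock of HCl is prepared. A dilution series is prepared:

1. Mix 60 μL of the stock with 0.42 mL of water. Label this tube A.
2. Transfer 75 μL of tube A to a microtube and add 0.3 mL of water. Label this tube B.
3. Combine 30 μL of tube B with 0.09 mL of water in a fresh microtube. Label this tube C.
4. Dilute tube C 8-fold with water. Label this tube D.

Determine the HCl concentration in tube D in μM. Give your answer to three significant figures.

781 μM

Step 1: 60 μL + 0.42 mL = 480 μL total → factor 480/60 = 8
Step 2: 75 μL + 0.3 mL = 375 μL total → factor 375/75 = 5
Step 3: 30 μL + 0.09 mL = 120 μL total → factor 120/30 = 4
Step 4: 8-fold → factor 8
Overall dilution factor = 8 × 5 × 4 × 8 = 1280
Final = 1.00 M / 1280 = 0.0007813 M = 781 μM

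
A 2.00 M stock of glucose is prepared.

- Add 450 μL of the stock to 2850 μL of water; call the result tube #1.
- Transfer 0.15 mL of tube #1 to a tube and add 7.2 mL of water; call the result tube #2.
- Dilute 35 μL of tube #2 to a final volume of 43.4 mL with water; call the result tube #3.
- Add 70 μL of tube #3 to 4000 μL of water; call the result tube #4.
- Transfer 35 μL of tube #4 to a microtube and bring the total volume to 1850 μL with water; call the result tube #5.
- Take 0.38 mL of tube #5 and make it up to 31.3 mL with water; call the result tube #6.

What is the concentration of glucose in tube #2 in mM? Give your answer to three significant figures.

5.57 mM

Step 1: 450 μL + 2850 μL = 3300 μL total → factor 3300/450 = 7.3333
Step 2: 0.15 mL + 7.2 mL = 7.35 mL total → factor 7.35/0.15 = 49
Dilution factor through tube #2 = 7.3333 × 49 = 359.33
[tube #2] = 2.00 M / 359.33 = 0.005566 M = 5.57 mM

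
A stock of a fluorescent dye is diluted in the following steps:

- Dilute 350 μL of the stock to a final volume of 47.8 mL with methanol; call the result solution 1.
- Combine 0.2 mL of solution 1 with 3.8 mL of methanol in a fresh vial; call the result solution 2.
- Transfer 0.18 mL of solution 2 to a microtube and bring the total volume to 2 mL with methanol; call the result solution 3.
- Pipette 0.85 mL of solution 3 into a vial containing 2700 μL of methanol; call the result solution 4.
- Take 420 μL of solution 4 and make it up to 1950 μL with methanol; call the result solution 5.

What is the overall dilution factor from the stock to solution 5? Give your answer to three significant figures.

5.88 × 10^5

Step 1: 350 μL brought to 47.8 mL → factor 47800/350 = 136.57
Step 2: 0.2 mL + 3.8 mL = 4 mL total → factor 4/0.2 = 20
Step 3: 0.18 mL brought to 2 mL → factor 2/0.18 = 11.111
Step 4: 0.85 mL + 2700 μL = 3.55 mL total → factor 3.55/0.85 = 4.1765
Step 5: 420 μL brought to 1950 μL → factor 1950/420 = 4.6429
Overall dilution factor = 136.57 × 20 × 11.111 × 4.1765 × 4.6429 = 5.8849 × 10^5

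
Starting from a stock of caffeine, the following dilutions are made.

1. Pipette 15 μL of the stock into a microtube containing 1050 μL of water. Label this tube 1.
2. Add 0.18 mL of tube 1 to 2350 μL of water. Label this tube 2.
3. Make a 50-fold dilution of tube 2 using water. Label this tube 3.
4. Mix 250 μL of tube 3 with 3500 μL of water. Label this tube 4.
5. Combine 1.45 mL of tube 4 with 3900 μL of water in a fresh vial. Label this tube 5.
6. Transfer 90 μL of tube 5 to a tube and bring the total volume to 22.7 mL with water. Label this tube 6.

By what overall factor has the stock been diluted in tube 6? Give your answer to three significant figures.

Step 1: 15 μL + 1050 μL = 1065 μL total → factor 1065/15 = 71
Step 2: 0.18 mL + 2350 μL = 2.53 mL total → factor 2.53/0.18 = 14.056
Step 3: 50-fold → factor 50
Step 4: 250 μL + 3500 μL = 3750 μL total → factor 3750/250 = 15
Step 5: 1.45 mL + 3900 μL = 5.35 mL total → factor 5.35/1.45 = 3.6897
Step 6: 90 μL brought to 22.7 mL → factor 22700/90 = 252.22
Overall dilution factor = 71 × 14.056 × 50 × 15 × 3.6897 × 252.22 = 6.9653 × 10^8

6.97 × 10^8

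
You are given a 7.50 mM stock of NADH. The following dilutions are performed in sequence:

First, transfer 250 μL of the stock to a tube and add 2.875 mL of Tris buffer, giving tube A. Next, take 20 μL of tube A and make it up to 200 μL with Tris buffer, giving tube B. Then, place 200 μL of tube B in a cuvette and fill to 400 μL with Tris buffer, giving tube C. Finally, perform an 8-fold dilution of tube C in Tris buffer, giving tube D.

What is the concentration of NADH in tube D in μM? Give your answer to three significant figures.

3.75 μM

Step 1: 250 μL + 2.875 mL = 3125 μL total → factor 3125/250 = 12.5
Step 2: 20 μL brought to 200 μL → factor 200/20 = 10
Step 3: 200 μL brought to 400 μL → factor 400/200 = 2
Step 4: 8-fold → factor 8
Overall dilution factor = 12.5 × 10 × 2 × 8 = 2000
Final = 7.50 mM / 2000 = 0.003750 mM = 3.75 μM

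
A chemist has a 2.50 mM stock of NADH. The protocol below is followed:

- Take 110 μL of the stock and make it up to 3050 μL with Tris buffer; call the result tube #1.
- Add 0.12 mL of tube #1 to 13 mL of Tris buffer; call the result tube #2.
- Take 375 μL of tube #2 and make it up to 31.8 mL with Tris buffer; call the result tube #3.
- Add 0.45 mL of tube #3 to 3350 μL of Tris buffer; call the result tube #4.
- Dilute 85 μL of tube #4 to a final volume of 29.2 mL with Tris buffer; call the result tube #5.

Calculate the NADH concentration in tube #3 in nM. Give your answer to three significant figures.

Step 1: 110 μL brought to 3050 μL → factor 3050/110 = 27.727
Step 2: 0.12 mL + 13 mL = 13.12 mL total → factor 13.12/0.12 = 109.33
Step 3: 375 μL brought to 31.8 mL → factor 31800/375 = 84.8
Dilution factor through tube #3 = 27.727 × 109.33 × 84.8 = 2.5707 × 10^5
[tube #3] = 2.50 mM / 2.5707 × 10^5 = 9.725 × 10^-6 mM = 9.72 nM

9.72 nM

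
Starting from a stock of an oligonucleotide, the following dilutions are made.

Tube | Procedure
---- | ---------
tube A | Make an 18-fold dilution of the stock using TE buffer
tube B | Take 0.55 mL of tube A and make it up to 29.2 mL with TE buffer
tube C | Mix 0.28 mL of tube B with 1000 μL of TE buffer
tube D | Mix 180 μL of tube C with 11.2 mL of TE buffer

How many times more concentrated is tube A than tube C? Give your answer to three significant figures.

243

Step 1: 18-fold → factor 18
Step 2: 0.55 mL brought to 29.2 mL → factor 29.2/0.55 = 53.091
Step 3: 0.28 mL + 1000 μL = 1.28 mL total → factor 1.28/0.28 = 4.5714
Dilution factor to tube A = 18; to tube C = 4368.6
[tube A]/[tube C] = (factor to tube C)/(factor to tube A) = 4368.6/18 = 243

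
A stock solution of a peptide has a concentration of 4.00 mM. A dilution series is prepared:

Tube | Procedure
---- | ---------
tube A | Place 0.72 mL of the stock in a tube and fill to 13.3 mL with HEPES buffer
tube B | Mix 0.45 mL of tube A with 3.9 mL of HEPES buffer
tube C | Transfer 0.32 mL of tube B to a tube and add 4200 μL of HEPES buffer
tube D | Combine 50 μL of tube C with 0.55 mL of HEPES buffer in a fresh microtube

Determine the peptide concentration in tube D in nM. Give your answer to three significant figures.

Step 1: 0.72 mL brought to 13.3 mL → factor 13.3/0.72 = 18.472
Step 2: 0.45 mL + 3.9 mL = 4.35 mL total → factor 4.35/0.45 = 9.6667
Step 3: 0.32 mL + 4200 μL = 4.52 mL total → factor 4.52/0.32 = 14.125
Step 4: 50 μL + 0.55 mL = 600 μL total → factor 600/50 = 12
Overall dilution factor = 18.472 × 9.6667 × 14.125 × 12 = 30267
Final = 4.00 mM / 30267 = 0.0001322 mM = 132 nM

132 nM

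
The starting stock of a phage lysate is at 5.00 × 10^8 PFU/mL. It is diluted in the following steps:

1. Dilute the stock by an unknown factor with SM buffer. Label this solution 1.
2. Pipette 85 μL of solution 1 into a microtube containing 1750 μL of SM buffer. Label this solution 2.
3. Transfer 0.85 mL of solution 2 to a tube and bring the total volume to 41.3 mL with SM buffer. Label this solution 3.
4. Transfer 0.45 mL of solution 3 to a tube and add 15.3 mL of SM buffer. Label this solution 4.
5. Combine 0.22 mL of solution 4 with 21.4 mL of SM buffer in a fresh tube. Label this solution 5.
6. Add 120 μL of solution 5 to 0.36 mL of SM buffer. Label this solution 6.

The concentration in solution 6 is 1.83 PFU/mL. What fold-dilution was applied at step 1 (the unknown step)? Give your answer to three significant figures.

Step 1: unknown factor x
Step 2: 85 μL + 1750 μL = 1835 μL total → factor 1835/85 = 21.588
Step 3: 0.85 mL brought to 41.3 mL → factor 41.3/0.85 = 48.588
Step 4: 0.45 mL + 15.3 mL = 15.75 mL total → factor 15.75/0.45 = 35
Step 5: 0.22 mL + 21.4 mL = 21.62 mL total → factor 21.62/0.22 = 98.273
Step 6: 120 μL + 0.36 mL = 480 μL total → factor 480/120 = 4
Product of known-step factors = 1.4431 × 10^7
Overall factor = 5.00 × 10^8 PFU/mL / (1.83 PFU/mL) = 2.7322 × 10^8
x = 2.7322 × 10^8 / 1.4431 × 10^7 = 18.9

18.9-fold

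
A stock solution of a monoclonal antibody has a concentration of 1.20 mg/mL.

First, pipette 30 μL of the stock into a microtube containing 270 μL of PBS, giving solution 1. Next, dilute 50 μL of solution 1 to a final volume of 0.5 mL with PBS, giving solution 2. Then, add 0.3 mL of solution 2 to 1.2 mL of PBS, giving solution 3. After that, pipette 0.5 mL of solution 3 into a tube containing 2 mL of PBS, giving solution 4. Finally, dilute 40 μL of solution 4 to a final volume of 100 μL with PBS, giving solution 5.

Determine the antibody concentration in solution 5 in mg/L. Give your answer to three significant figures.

Step 1: 30 μL + 270 μL = 300 μL total → factor 300/30 = 10
Step 2: 50 μL brought to 0.5 mL → factor 500/50 = 10
Step 3: 0.3 mL + 1.2 mL = 1.5 mL total → factor 1.5/0.3 = 5
Step 4: 0.5 mL + 2 mL = 2.5 mL total → factor 2.5/0.5 = 5
Step 5: 40 μL brought to 100 μL → factor 100/40 = 2.5
Overall dilution factor = 10 × 10 × 5 × 5 × 2.5 = 6250
Final = 1.20 mg/mL / 6250 = 0.0001920 mg/mL = 0.192 mg/L

0.192 mg/L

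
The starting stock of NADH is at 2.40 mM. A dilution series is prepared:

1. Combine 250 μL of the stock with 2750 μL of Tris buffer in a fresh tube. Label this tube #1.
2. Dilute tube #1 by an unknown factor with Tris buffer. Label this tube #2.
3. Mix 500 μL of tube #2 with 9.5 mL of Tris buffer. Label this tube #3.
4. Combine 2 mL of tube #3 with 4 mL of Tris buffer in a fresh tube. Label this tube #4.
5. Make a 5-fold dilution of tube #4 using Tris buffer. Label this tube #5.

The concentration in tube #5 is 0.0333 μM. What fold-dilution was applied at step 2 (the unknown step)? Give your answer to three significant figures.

20.0-fold

Step 1: 250 μL + 2750 μL = 3000 μL total → factor 3000/250 = 12
Step 2: unknown factor x
Step 3: 500 μL + 9.5 mL = 10000 μL total → factor 10000/500 = 20
Step 4: 2 mL + 4 mL = 6 mL total → factor 6/2 = 3
Step 5: 5-fold → factor 5
Product of known-step factors = 3600
Overall factor = 2.40 mM / (0.0333 μM) = 72072
x = 72072 / 3600 = 20.0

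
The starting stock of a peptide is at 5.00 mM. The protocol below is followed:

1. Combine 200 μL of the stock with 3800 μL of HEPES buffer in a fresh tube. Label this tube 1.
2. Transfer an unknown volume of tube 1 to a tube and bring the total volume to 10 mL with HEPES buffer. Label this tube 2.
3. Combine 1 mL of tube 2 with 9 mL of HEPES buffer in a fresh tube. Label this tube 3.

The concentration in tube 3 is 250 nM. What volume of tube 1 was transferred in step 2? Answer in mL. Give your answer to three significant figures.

0.100 mL

Step 1: 200 μL + 3800 μL = 4000 μL total → factor 4000/200 = 20
Step 2: v brought to 10 mL → factor = 10 mL/v
Step 3: 1 mL + 9 mL = 10 mL total → factor 10/1 = 10
Product of known-step factors = 200
Overall factor = 5.00 mM / (250 nM) = 20000
Step-2 factor = 20000 / 200 = 100
v = 10 mL / 100 = 0.100 mL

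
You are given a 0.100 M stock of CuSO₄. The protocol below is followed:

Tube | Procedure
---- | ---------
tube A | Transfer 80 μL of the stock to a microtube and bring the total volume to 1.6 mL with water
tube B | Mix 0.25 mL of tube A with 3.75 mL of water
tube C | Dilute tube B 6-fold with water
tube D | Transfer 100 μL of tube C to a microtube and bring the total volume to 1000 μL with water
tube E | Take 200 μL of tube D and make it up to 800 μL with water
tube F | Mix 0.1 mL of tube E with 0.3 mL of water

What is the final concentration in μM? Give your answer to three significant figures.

0.326 μM

Step 1: 80 μL brought to 1.6 mL → factor 1600/80 = 20
Step 2: 0.25 mL + 3.75 mL = 4 mL total → factor 4/0.25 = 16
Step 3: 6-fold → factor 6
Step 4: 100 μL brought to 1000 μL → factor 1000/100 = 10
Step 5: 200 μL brought to 800 μL → factor 800/200 = 4
Step 6: 0.1 mL + 0.3 mL = 0.4 mL total → factor 0.4/0.1 = 4
Overall dilution factor = 20 × 16 × 6 × 10 × 4 × 4 = 3.072 × 10^5
Final = 0.100 M / 3.072 × 10^5 = 3.255 × 10^-7 M = 0.326 μM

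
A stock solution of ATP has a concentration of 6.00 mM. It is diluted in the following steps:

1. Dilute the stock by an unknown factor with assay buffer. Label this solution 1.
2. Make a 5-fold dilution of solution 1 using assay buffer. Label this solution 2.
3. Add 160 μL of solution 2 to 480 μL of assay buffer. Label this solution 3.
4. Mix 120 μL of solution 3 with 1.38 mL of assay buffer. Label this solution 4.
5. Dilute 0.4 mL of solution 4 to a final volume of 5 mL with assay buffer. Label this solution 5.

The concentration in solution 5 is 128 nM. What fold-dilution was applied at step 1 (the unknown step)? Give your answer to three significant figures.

15.0-fold

Step 1: unknown factor x
Step 2: 5-fold → factor 5
Step 3: 160 μL + 480 μL = 640 μL total → factor 640/160 = 4
Step 4: 120 μL + 1.38 mL = 1500 μL total → factor 1500/120 = 12.5
Step 5: 0.4 mL brought to 5 mL → factor 5/0.4 = 12.5
Product of known-step factors = 3125
Overall factor = 6.00 mM / (128 nM) = 46875
x = 46875 / 3125 = 15.0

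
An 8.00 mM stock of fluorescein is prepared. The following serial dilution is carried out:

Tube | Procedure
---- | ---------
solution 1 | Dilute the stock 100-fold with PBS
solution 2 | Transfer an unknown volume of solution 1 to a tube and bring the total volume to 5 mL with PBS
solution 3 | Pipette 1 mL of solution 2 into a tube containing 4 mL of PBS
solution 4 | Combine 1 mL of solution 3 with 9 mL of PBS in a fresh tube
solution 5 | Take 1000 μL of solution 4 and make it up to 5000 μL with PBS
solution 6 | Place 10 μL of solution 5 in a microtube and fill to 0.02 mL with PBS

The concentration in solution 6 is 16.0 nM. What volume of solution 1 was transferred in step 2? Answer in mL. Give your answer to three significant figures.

0.500 mL

Step 1: 100-fold → factor 100
Step 2: v brought to 5 mL → factor = 5 mL/v
Step 3: 1 mL + 4 mL = 5 mL total → factor 5/1 = 5
Step 4: 1 mL + 9 mL = 10 mL total → factor 10/1 = 10
Step 5: 1000 μL brought to 5000 μL → factor 5000/1000 = 5
Step 6: 10 μL brought to 0.02 mL → factor 20/10 = 2
Product of known-step factors = 50000
Overall factor = 8.00 mM / (16.0 nM) = 5 × 10^5
Step-2 factor = 5 × 10^5 / 50000 = 10
v = 5 mL / 10 = 0.500 mL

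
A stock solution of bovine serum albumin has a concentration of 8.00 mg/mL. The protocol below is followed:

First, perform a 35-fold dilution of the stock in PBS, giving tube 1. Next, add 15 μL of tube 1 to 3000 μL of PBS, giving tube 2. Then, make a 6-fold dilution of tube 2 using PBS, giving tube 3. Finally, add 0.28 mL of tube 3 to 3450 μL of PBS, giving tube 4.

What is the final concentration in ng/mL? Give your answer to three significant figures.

Step 1: 35-fold → factor 35
Step 2: 15 μL + 3000 μL = 3015 μL total → factor 3015/15 = 201
Step 3: 6-fold → factor 6
Step 4: 0.28 mL + 3450 μL = 3.73 mL total → factor 3.73/0.28 = 13.321
Overall dilution factor = 35 × 201 × 6 × 13.321 = 5.623 × 10^5
Final = 8.00 mg/mL / 5.623 × 10^5 = 1.423 × 10^-5 mg/mL = 14.2 ng/mL

14.2 ng/mL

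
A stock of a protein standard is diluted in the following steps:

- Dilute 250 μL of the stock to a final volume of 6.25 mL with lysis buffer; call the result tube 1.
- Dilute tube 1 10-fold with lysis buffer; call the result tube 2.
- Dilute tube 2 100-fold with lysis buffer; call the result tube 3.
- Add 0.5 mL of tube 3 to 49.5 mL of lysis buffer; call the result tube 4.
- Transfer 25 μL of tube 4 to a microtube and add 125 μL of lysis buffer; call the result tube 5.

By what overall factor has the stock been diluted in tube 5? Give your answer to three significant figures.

Step 1: 250 μL brought to 6.25 mL → factor 6250/250 = 25
Step 2: 10-fold → factor 10
Step 3: 100-fold → factor 100
Step 4: 0.5 mL + 49.5 mL = 50 mL total → factor 50/0.5 = 100
Step 5: 25 μL + 125 μL = 150 μL total → factor 150/25 = 6
Overall dilution factor = 25 × 10 × 100 × 100 × 6 = 1.5 × 10^7

1.50 × 10^7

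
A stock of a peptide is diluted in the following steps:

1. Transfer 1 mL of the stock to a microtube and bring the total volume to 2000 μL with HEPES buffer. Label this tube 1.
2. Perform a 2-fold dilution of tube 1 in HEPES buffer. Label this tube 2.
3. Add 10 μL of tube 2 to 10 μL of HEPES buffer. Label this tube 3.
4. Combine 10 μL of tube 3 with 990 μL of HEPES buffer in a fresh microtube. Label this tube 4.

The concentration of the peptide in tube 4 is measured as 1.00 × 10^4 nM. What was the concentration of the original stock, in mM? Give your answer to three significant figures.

Step 1: 1 mL brought to 2000 μL → factor 2/1 = 2
Step 2: 2-fold → factor 2
Step 3: 10 μL + 10 μL = 20 μL total → factor 20/10 = 2
Step 4: 10 μL + 990 μL = 1000 μL total → factor 1000/10 = 100
Overall dilution factor = 2 × 2 × 2 × 100 = 800
Stock = 1.00 × 10^4 nM × 800 = 8.000 × 10^6 nM = 8.00 mM

8.00 mM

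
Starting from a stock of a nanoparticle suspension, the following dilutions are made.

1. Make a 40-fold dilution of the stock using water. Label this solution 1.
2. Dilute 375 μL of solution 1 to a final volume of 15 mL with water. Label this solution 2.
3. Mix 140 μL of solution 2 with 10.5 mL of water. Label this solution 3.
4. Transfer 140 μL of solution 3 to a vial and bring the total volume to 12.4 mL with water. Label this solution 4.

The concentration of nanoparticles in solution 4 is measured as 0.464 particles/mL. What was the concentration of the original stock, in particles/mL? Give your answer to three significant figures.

5.00 × 10^6 particles/mL

Step 1: 40-fold → factor 40
Step 2: 375 μL brought to 15 mL → factor 15000/375 = 40
Step 3: 140 μL + 10.5 mL = 10640 μL total → factor 10640/140 = 76
Step 4: 140 μL brought to 12.4 mL → factor 12400/140 = 88.571
Overall dilution factor = 40 × 40 × 76 × 88.571 = 1.077 × 10^7
Stock = 0.464 particles/mL × 1.077 × 10^7 = 5.00 × 10^6 particles/mL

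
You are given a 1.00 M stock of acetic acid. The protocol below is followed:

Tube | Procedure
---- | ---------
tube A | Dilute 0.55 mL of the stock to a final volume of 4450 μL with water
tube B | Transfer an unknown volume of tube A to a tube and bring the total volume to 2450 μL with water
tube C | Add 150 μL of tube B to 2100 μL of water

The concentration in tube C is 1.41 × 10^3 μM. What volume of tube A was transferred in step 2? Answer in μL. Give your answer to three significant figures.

419 μL

Step 1: 0.55 mL brought to 4450 μL → factor 4.45/0.55 = 8.0909
Step 2: v brought to 2450 μL → factor = 2450 μL/v
Step 3: 150 μL + 2100 μL = 2250 μL total → factor 2250/150 = 15
Product of known-step factors = 121.36
Overall factor = 1.00 M / (1.41 × 10^3 μM) = 709.22
Step-2 factor = 709.22 / 121.36 = 5.8438
v = 2450 μL / 5.8438 = 419 μL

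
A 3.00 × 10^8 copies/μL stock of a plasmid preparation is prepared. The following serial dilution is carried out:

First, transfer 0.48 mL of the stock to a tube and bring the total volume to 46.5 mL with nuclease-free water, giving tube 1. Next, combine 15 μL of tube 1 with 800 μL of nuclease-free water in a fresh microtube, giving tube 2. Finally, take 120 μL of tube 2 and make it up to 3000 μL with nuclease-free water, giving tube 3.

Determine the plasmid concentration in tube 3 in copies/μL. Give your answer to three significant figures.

2.28 × 10^3 copies/μL

Step 1: 0.48 mL brought to 46.5 mL → factor 46.5/0.48 = 96.875
Step 2: 15 μL + 800 μL = 815 μL total → factor 815/15 = 54.333
Step 3: 120 μL brought to 3000 μL → factor 3000/120 = 25
Overall dilution factor = 96.875 × 54.333 × 25 = 1.3159 × 10^5
Final = 3.00 × 10^8 copies/μL / 1.3159 × 10^5 = 2.28 × 10^3 copies/μL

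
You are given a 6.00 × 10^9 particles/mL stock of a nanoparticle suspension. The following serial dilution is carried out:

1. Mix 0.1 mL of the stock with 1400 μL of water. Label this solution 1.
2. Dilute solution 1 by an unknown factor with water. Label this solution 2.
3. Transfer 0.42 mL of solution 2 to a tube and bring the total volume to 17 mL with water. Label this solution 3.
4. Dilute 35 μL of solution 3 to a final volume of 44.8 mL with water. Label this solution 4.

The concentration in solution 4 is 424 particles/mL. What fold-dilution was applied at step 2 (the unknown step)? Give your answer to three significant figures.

18.2-fold

Step 1: 0.1 mL + 1400 μL = 1.5 mL total → factor 1.5/0.1 = 15
Step 2: unknown factor x
Step 3: 0.42 mL brought to 17 mL → factor 17/0.42 = 40.476
Step 4: 35 μL brought to 44.8 mL → factor 44800/35 = 1280
Product of known-step factors = 7.7714 × 10^5
Overall factor = 6.00 × 10^9 particles/mL / (424 particles/mL) = 1.4151 × 10^7
x = 1.4151 × 10^7 / 7.7714 × 10^5 = 18.2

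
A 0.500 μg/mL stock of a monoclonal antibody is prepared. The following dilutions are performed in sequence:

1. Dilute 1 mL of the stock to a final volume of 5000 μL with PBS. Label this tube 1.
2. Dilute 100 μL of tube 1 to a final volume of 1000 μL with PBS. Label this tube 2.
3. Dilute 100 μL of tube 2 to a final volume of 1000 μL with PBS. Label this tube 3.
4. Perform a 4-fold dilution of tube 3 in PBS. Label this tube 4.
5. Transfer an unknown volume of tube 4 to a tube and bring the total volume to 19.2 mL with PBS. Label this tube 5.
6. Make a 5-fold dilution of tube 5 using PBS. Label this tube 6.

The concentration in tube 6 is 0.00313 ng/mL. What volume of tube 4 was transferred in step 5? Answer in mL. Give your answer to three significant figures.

Step 1: 1 mL brought to 5000 μL → factor 5/1 = 5
Step 2: 100 μL brought to 1000 μL → factor 1000/100 = 10
Step 3: 100 μL brought to 1000 μL → factor 1000/100 = 10
Step 4: 4-fold → factor 4
Step 5: v brought to 19.2 mL → factor = 19.2 mL/v
Step 6: 5-fold → factor 5
Product of known-step factors = 10000
Overall factor = 0.500 μg/mL / (0.00313 ng/mL) = 1.5974 × 10^5
Step-5 factor = 1.5974 × 10^5 / 10000 = 15.974
v = 19.2 mL / 15.974 = 1.20 mL

1.20 mL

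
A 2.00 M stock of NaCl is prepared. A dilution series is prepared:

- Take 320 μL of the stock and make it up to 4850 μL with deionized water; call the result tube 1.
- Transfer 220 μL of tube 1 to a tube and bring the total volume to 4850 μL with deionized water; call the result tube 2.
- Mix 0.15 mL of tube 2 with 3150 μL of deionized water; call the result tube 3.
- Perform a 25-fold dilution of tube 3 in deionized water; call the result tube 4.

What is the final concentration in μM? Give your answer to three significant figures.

Step 1: 320 μL brought to 4850 μL → factor 4850/320 = 15.156
Step 2: 220 μL brought to 4850 μL → factor 4850/220 = 22.045
Step 3: 0.15 mL + 3150 μL = 3.3 mL total → factor 3.3/0.15 = 22
Step 4: 25-fold → factor 25
Overall dilution factor = 15.156 × 22.045 × 22 × 25 = 1.8377 × 10^5
Final = 2.00 M / 1.8377 × 10^5 = 1.088 × 10^-5 M = 10.9 μM

10.9 μM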